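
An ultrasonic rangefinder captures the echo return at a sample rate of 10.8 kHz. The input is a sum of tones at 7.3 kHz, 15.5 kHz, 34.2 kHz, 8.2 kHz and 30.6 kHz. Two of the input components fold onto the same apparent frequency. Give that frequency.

1.8 kHz

fs/2 = 5.4 kHz.
7.3 kHz > fs/2 = 5.4 kHz, folds to fs − 7.3 kHz = 3.5 kHz.
15.5 kHz mod fs = 4.7 kHz.
4.7 kHz ≤ fs/2 = 5.4 kHz, appears at 4.7 kHz.
34.2 kHz mod fs = 1.8 kHz.
1.8 kHz ≤ fs/2 = 5.4 kHz, appears at 1.8 kHz.
8.2 kHz > fs/2 = 5.4 kHz, folds to fs − 8.2 kHz = 2.6 kHz.
30.6 kHz mod fs = 9 kHz.
9 kHz > fs/2 = 5.4 kHz, folds to fs − 9 kHz = 1.8 kHz.
30.6 kHz and 34.2 kHz both map to 1.8 kHz.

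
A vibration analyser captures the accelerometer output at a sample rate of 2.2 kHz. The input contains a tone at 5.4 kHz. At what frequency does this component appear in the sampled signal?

5.4 kHz mod fs = 1 kHz.
1 kHz ≤ fs/2 = 1.1 kHz, appears at 1 kHz.

1 kHz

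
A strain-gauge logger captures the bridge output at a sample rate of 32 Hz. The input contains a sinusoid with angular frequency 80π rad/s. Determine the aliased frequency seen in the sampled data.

8 Hz

ω = 80π rad/s → f = ω/(2π) = 40 Hz.
40 Hz mod fs = 8 Hz.
8 Hz ≤ fs/2 = 16 Hz, appears at 8 Hz.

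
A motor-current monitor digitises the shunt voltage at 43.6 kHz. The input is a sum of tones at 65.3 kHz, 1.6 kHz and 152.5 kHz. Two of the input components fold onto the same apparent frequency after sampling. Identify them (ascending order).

65.3 kHz, 152.5 kHz

fs/2 = 21.8 kHz.
65.3 kHz mod fs = 21.7 kHz.
21.7 kHz ≤ fs/2 = 21.8 kHz, appears at 21.7 kHz.
1.6 kHz ≤ fs/2 = 21.8 kHz, passes unchanged.
152.5 kHz mod fs = 21.7 kHz.
21.7 kHz ≤ fs/2 = 21.8 kHz, appears at 21.7 kHz.
65.3 kHz and 152.5 kHz both map to 21.7 kHz.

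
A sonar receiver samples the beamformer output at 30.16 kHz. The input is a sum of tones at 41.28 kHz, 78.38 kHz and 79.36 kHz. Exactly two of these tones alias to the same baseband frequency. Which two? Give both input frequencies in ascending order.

41.28 kHz, 79.36 kHz

fs/2 = 15.08 kHz.
41.28 kHz mod fs = 11.12 kHz.
11.12 kHz ≤ fs/2 = 15.08 kHz, appears at 11.12 kHz.
78.38 kHz mod fs = 18.06 kHz.
18.06 kHz > fs/2 = 15.08 kHz, folds to fs − 18.06 kHz = 12.1 kHz.
79.36 kHz mod fs = 19.04 kHz.
19.04 kHz > fs/2 = 15.08 kHz, folds to fs − 19.04 kHz = 11.12 kHz.
41.28 kHz and 79.36 kHz both map to 11.12 kHz.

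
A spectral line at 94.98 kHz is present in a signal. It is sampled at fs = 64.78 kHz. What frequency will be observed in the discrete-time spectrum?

94.98 kHz mod fs = 30.2 kHz.
30.2 kHz ≤ fs/2 = 32.39 kHz, appears at 30.2 kHz.

30.2 kHz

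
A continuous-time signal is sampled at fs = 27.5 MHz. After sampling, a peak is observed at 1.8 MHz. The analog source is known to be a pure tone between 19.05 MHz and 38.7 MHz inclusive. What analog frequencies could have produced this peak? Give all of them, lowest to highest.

25.7 MHz, 29.3 MHz

Frequencies that alias to 1.8 MHz are k·fs ± 1.8 MHz for integer k ≥ 0.
k=0: 1.8 MHz.
k=1: 25.7 MHz, 29.3 MHz.
k=2: 53.2 MHz, 56.8 MHz.
Within [19.05 MHz, 38.7 MHz]: 25.7 MHz, 29.3 MHz.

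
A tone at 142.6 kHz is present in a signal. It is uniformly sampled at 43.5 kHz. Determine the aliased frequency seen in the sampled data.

142.6 kHz mod fs = 12.1 kHz.
12.1 kHz ≤ fs/2 = 21.75 kHz, appears at 12.1 kHz.

12.1 kHz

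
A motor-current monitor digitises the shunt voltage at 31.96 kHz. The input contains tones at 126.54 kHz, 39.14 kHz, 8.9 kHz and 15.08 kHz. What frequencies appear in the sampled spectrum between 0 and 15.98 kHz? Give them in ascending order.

fs/2 = 15.98 kHz.
126.54 kHz mod fs = 30.66 kHz.
30.66 kHz > fs/2 = 15.98 kHz, folds to fs − 30.66 kHz = 1.3 kHz.
39.14 kHz mod fs = 7.18 kHz.
7.18 kHz ≤ fs/2 = 15.98 kHz, appears at 7.18 kHz.
8.9 kHz ≤ fs/2 = 15.98 kHz, passes unchanged.
15.08 kHz ≤ fs/2 = 15.98 kHz, passes unchanged.
Distinct values: {1.3 kHz, 7.18 kHz, 8.9 kHz, 15.08 kHz}.

1.3 kHz, 7.18 kHz, 8.9 kHz, 15.08 kHz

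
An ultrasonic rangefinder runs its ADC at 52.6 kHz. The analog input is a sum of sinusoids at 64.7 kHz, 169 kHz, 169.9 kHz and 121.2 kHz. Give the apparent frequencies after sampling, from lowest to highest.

fs/2 = 26.3 kHz.
64.7 kHz mod fs = 12.1 kHz.
12.1 kHz ≤ fs/2 = 26.3 kHz, appears at 12.1 kHz.
169 kHz mod fs = 11.2 kHz.
11.2 kHz ≤ fs/2 = 26.3 kHz, appears at 11.2 kHz.
169.9 kHz mod fs = 12.1 kHz.
12.1 kHz ≤ fs/2 = 26.3 kHz, appears at 12.1 kHz.
121.2 kHz mod fs = 16 kHz.
16 kHz ≤ fs/2 = 26.3 kHz, appears at 16 kHz.
Distinct values: {11.2 kHz, 12.1 kHz, 16 kHz}.

11.2 kHz, 12.1 kHz, 16 kHz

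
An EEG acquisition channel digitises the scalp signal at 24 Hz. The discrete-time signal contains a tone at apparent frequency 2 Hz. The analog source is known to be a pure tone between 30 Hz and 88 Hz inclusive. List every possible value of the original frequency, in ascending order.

Frequencies that alias to 2 Hz are k·fs ± 2 Hz for integer k ≥ 0.
k=0: 2 Hz.
k=1: 22 Hz, 26 Hz.
k=2: 46 Hz, 50 Hz.
k=3: 70 Hz, 74 Hz.
k=4: 94 Hz, 98 Hz.
Within [30 Hz, 88 Hz]: 46 Hz, 50 Hz, 70 Hz, 74 Hz.

46 Hz, 50 Hz, 70 Hz, 74 Hz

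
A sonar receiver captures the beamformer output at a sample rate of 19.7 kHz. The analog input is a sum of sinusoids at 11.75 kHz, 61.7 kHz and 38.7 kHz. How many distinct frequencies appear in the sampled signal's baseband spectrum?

3

fs/2 = 9.85 kHz.
11.75 kHz > fs/2 = 9.85 kHz, folds to fs − 11.75 kHz = 7.95 kHz.
61.7 kHz mod fs = 2.6 kHz.
2.6 kHz ≤ fs/2 = 9.85 kHz, appears at 2.6 kHz.
38.7 kHz mod fs = 19 kHz.
19 kHz > fs/2 = 9.85 kHz, folds to fs − 19 kHz = 0.7 kHz.
Distinct values: {0.7 kHz, 2.6 kHz, 7.95 kHz} → 3.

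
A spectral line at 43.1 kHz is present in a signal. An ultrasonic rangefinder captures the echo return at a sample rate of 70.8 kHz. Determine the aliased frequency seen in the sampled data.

27.7 kHz

43.1 kHz > fs/2 = 35.4 kHz, folds to fs − 43.1 kHz = 27.7 kHz.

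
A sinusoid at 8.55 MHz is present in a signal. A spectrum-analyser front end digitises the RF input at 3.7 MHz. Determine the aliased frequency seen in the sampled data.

8.55 MHz mod fs = 1.15 MHz.
1.15 MHz ≤ fs/2 = 1.85 MHz, appears at 1.15 MHz.

1.15 MHz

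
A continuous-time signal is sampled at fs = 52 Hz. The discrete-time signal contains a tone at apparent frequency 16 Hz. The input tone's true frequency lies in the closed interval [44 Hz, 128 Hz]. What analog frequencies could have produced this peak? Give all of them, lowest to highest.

Frequencies that alias to 16 Hz are k·fs ± 16 Hz for integer k ≥ 0.
k=0: 16 Hz.
k=1: 36 Hz, 68 Hz.
k=2: 88 Hz, 120 Hz.
k=3: 140 Hz, 172 Hz.
Within [44 Hz, 128 Hz]: 68 Hz, 88 Hz, 120 Hz.

68 Hz, 88 Hz, 120 Hz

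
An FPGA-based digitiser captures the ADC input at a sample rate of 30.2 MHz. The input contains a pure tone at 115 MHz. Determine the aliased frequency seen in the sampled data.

115 MHz mod fs = 24.4 MHz.
24.4 MHz > fs/2 = 15.1 MHz, folds to fs − 24.4 MHz = 5.8 MHz.

5.8 MHz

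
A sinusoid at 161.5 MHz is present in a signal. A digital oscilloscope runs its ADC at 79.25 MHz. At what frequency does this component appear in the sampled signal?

161.5 MHz mod fs = 3 MHz.
3 MHz ≤ fs/2 = 39.625 MHz, appears at 3 MHz.

3 MHz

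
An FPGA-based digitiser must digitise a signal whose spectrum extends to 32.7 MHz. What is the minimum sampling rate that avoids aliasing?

Nyquist rate = 2 × 32.7 MHz = 65.4 MHz.

65.4 MHz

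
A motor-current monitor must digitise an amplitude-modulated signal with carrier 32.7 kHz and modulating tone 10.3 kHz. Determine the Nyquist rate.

86 kHz

AM sidebands sit at fc ± fm = 22.4 kHz and 43 kHz.
Highest-frequency component: 43 kHz.
Nyquist rate = 2 × 43 kHz = 86 kHz.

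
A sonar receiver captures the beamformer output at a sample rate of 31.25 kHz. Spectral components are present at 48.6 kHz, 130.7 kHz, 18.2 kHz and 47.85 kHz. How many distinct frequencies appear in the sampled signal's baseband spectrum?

4

fs/2 = 15.625 kHz.
48.6 kHz mod fs = 17.35 kHz.
17.35 kHz > fs/2 = 15.625 kHz, folds to fs − 17.35 kHz = 13.9 kHz.
130.7 kHz mod fs = 5.7 kHz.
5.7 kHz ≤ fs/2 = 15.625 kHz, appears at 5.7 kHz.
18.2 kHz > fs/2 = 15.625 kHz, folds to fs − 18.2 kHz = 13.05 kHz.
47.85 kHz mod fs = 16.6 kHz.
16.6 kHz > fs/2 = 15.625 kHz, folds to fs − 16.6 kHz = 14.65 kHz.
Distinct values: {5.7 kHz, 13.05 kHz, 13.9 kHz, 14.65 kHz} → 4.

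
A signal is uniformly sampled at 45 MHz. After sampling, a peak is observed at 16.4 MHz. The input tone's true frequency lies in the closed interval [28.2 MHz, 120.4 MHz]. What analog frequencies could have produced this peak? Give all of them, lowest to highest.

Frequencies that alias to 16.4 MHz are k·fs ± 16.4 MHz for integer k ≥ 0.
k=0: 16.4 MHz.
k=1: 28.6 MHz, 61.4 MHz.
k=2: 73.6 MHz, 106.4 MHz.
k=3: 118.6 MHz, 151.4 MHz.
k=4: 163.6 MHz, 196.4 MHz.
Within [28.2 MHz, 120.4 MHz]: 28.6 MHz, 61.4 MHz, 73.6 MHz, 106.4 MHz, 118.6 MHz.

28.6 MHz, 61.4 MHz, 73.6 MHz, 106.4 MHz, 118.6 MHz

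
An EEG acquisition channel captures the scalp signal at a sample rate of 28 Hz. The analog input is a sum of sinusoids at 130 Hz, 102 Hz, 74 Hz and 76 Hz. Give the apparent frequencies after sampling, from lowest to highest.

8 Hz, 10 Hz

fs/2 = 14 Hz.
130 Hz mod fs = 18 Hz.
18 Hz > fs/2 = 14 Hz, folds to fs − 18 Hz = 10 Hz.
102 Hz mod fs = 18 Hz.
18 Hz > fs/2 = 14 Hz, folds to fs − 18 Hz = 10 Hz.
74 Hz mod fs = 18 Hz.
18 Hz > fs/2 = 14 Hz, folds to fs − 18 Hz = 10 Hz.
76 Hz mod fs = 20 Hz.
20 Hz > fs/2 = 14 Hz, folds to fs − 20 Hz = 8 Hz.
Distinct values: {8 Hz, 10 Hz}.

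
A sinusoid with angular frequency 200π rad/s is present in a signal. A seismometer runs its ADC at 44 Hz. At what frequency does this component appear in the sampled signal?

ω = 200π rad/s → f = ω/(2π) = 100 Hz.
100 Hz mod fs = 12 Hz.
12 Hz ≤ fs/2 = 22 Hz, appears at 12 Hz.

12 Hz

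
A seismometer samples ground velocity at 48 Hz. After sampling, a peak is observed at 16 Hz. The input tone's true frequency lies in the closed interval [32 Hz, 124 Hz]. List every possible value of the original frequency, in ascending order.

Frequencies that alias to 16 Hz are k·fs ± 16 Hz for integer k ≥ 0.
k=0: 16 Hz.
k=1: 32 Hz, 64 Hz.
k=2: 80 Hz, 112 Hz.
k=3: 128 Hz, 160 Hz.
Within [32 Hz, 124 Hz]: 32 Hz, 64 Hz, 80 Hz, 112 Hz.

32 Hz, 64 Hz, 80 Hz, 112 Hz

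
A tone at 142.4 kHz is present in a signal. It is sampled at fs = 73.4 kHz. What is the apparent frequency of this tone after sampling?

4.4 kHz

142.4 kHz mod fs = 69 kHz.
69 kHz > fs/2 = 36.7 kHz, folds to fs − 69 kHz = 4.4 kHz.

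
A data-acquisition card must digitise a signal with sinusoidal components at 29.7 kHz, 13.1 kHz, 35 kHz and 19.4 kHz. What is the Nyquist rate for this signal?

Highest-frequency component: 35 kHz.
Nyquist rate = 2 × 35 kHz = 70 kHz.

70 kHz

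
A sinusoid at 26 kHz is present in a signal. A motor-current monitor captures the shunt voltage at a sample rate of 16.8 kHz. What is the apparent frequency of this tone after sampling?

26 kHz mod fs = 9.2 kHz.
9.2 kHz > fs/2 = 8.4 kHz, folds to fs − 9.2 kHz = 7.6 kHz.

7.6 kHz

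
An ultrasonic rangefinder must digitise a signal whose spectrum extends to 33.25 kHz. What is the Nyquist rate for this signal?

Nyquist rate = 2 × 33.25 kHz = 66.5 kHz.

66.5 kHz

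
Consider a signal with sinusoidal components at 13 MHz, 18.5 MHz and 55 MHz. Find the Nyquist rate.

Highest-frequency component: 55 MHz.
Nyquist rate = 2 × 55 MHz = 110 MHz.

110 MHz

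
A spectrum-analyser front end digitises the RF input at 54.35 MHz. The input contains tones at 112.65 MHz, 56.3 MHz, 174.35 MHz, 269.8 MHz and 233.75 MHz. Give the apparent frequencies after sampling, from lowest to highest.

fs/2 = 27.175 MHz.
112.65 MHz mod fs = 3.95 MHz.
3.95 MHz ≤ fs/2 = 27.175 MHz, appears at 3.95 MHz.
56.3 MHz mod fs = 1.95 MHz.
1.95 MHz ≤ fs/2 = 27.175 MHz, appears at 1.95 MHz.
174.35 MHz mod fs = 11.3 MHz.
11.3 MHz ≤ fs/2 = 27.175 MHz, appears at 11.3 MHz.
269.8 MHz mod fs = 52.4 MHz.
52.4 MHz > fs/2 = 27.175 MHz, folds to fs − 52.4 MHz = 1.95 MHz.
233.75 MHz mod fs = 16.35 MHz.
16.35 MHz ≤ fs/2 = 27.175 MHz, appears at 16.35 MHz.
Distinct values: {1.95 MHz, 3.95 MHz, 11.3 MHz, 16.35 MHz}.

1.95 MHz, 3.95 MHz, 11.3 MHz, 16.35 MHz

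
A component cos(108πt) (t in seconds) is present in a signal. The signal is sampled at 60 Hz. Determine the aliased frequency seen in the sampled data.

6 Hz

ω = 108π rad/s → f = ω/(2π) = 54 Hz.
54 Hz > fs/2 = 30 Hz, folds to fs − 54 Hz = 6 Hz.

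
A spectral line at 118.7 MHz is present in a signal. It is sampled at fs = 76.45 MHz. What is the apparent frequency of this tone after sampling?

118.7 MHz mod fs = 42.25 MHz.
42.25 MHz > fs/2 = 38.225 MHz, folds to fs − 42.25 MHz = 34.2 MHz.

34.2 MHz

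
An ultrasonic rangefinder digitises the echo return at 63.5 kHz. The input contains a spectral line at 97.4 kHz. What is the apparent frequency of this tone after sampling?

29.6 kHz

97.4 kHz mod fs = 33.9 kHz.
33.9 kHz > fs/2 = 31.75 kHz, folds to fs − 33.9 kHz = 29.6 kHz.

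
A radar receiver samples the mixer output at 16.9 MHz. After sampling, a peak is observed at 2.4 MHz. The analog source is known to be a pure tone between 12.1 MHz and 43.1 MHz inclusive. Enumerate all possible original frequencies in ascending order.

14.5 MHz, 19.3 MHz, 31.4 MHz, 36.2 MHz

Frequencies that alias to 2.4 MHz are k·fs ± 2.4 MHz for integer k ≥ 0.
k=0: 2.4 MHz.
k=1: 14.5 MHz, 19.3 MHz.
k=2: 31.4 MHz, 36.2 MHz.
k=3: 48.3 MHz, 53.1 MHz.
Within [12.1 MHz, 43.1 MHz]: 14.5 MHz, 19.3 MHz, 31.4 MHz, 36.2 MHz.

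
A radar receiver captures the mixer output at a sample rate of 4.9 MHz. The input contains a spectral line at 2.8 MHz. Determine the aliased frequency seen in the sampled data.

2.1 MHz

2.8 MHz > fs/2 = 2.45 MHz, folds to fs − 2.8 MHz = 2.1 MHz.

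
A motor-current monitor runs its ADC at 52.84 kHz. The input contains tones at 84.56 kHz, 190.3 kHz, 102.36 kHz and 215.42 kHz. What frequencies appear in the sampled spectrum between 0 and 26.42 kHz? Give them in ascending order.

3.32 kHz, 4.06 kHz, 21.06 kHz, 21.12 kHz

fs/2 = 26.42 kHz.
84.56 kHz mod fs = 31.72 kHz.
31.72 kHz > fs/2 = 26.42 kHz, folds to fs − 31.72 kHz = 21.12 kHz.
190.3 kHz mod fs = 31.78 kHz.
31.78 kHz > fs/2 = 26.42 kHz, folds to fs − 31.78 kHz = 21.06 kHz.
102.36 kHz mod fs = 49.52 kHz.
49.52 kHz > fs/2 = 26.42 kHz, folds to fs − 49.52 kHz = 3.32 kHz.
215.42 kHz mod fs = 4.06 kHz.
4.06 kHz ≤ fs/2 = 26.42 kHz, appears at 4.06 kHz.
Distinct values: {3.32 kHz, 4.06 kHz, 21.06 kHz, 21.12 kHz}.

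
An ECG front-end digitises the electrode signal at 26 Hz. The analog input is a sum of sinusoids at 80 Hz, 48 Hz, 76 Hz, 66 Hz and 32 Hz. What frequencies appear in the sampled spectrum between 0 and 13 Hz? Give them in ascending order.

2 Hz, 4 Hz, 6 Hz, 12 Hz

fs/2 = 13 Hz.
80 Hz mod fs = 2 Hz.
2 Hz ≤ fs/2 = 13 Hz, appears at 2 Hz.
48 Hz mod fs = 22 Hz.
22 Hz > fs/2 = 13 Hz, folds to fs − 22 Hz = 4 Hz.
76 Hz mod fs = 24 Hz.
24 Hz > fs/2 = 13 Hz, folds to fs − 24 Hz = 2 Hz.
66 Hz mod fs = 14 Hz.
14 Hz > fs/2 = 13 Hz, folds to fs − 14 Hz = 12 Hz.
32 Hz mod fs = 6 Hz.
6 Hz ≤ fs/2 = 13 Hz, appears at 6 Hz.
Distinct values: {2 Hz, 4 Hz, 6 Hz, 12 Hz}.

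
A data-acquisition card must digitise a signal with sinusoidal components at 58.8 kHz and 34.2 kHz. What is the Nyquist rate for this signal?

117.6 kHz

Highest-frequency component: 58.8 kHz.
Nyquist rate = 2 × 58.8 kHz = 117.6 kHz.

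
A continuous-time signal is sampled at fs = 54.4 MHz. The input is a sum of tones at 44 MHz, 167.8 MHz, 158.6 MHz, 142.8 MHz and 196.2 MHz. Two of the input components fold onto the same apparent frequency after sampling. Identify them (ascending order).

158.6 MHz, 167.8 MHz

fs/2 = 27.2 MHz.
44 MHz > fs/2 = 27.2 MHz, folds to fs − 44 MHz = 10.4 MHz.
167.8 MHz mod fs = 4.6 MHz.
4.6 MHz ≤ fs/2 = 27.2 MHz, appears at 4.6 MHz.
158.6 MHz mod fs = 49.8 MHz.
49.8 MHz > fs/2 = 27.2 MHz, folds to fs − 49.8 MHz = 4.6 MHz.
142.8 MHz mod fs = 34 MHz.
34 MHz > fs/2 = 27.2 MHz, folds to fs − 34 MHz = 20.4 MHz.
196.2 MHz mod fs = 33 MHz.
33 MHz > fs/2 = 27.2 MHz, folds to fs − 33 MHz = 21.4 MHz.
158.6 MHz and 167.8 MHz both map to 4.6 MHz.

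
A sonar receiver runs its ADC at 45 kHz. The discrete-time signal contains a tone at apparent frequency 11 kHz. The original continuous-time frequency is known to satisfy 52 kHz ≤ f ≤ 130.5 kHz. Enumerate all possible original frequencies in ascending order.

Frequencies that alias to 11 kHz are k·fs ± 11 kHz for integer k ≥ 0.
k=0: 11 kHz.
k=1: 34 kHz, 56 kHz.
k=2: 79 kHz, 101 kHz.
k=3: 124 kHz, 146 kHz.
k=4: 169 kHz, 191 kHz.
Within [52 kHz, 130.5 kHz]: 56 kHz, 79 kHz, 101 kHz, 124 kHz.

56 kHz, 79 kHz, 101 kHz, 124 kHz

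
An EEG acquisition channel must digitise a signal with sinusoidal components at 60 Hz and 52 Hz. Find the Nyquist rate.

Highest-frequency component: 60 Hz.
Nyquist rate = 2 × 60 Hz = 120 Hz.

120 Hz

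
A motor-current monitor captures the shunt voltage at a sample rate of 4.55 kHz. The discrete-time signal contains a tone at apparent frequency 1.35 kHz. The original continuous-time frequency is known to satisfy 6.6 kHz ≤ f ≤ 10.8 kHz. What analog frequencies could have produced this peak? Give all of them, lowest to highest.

7.75 kHz, 10.45 kHz

Frequencies that alias to 1.35 kHz are k·fs ± 1.35 kHz for integer k ≥ 0.
k=0: 1.35 kHz.
k=1: 3.2 kHz, 5.9 kHz.
k=2: 7.75 kHz, 10.45 kHz.
k=3: 12.3 kHz, 15 kHz.
Within [6.6 kHz, 10.8 kHz]: 7.75 kHz, 10.45 kHz.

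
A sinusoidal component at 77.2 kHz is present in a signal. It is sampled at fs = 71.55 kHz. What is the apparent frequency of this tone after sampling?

77.2 kHz mod fs = 5.65 kHz.
5.65 kHz ≤ fs/2 = 35.775 kHz, appears at 5.65 kHz.

5.65 kHz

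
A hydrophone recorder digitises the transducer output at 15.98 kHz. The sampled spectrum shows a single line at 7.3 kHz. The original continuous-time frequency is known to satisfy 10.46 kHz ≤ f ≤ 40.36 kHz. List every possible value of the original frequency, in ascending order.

Frequencies that alias to 7.3 kHz are k·fs ± 7.3 kHz for integer k ≥ 0.
k=0: 7.3 kHz.
k=1: 8.68 kHz, 23.28 kHz.
k=2: 24.66 kHz, 39.26 kHz.
k=3: 40.64 kHz, 55.24 kHz.
Within [10.46 kHz, 40.36 kHz]: 23.28 kHz, 24.66 kHz, 39.26 kHz.

23.28 kHz, 24.66 kHz, 39.26 kHz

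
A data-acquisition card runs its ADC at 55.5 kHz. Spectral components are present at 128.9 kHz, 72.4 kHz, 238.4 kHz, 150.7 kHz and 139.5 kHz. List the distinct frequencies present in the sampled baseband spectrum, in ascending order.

15.8 kHz, 16.4 kHz, 16.9 kHz, 17.9 kHz, 27 kHz

fs/2 = 27.75 kHz.
128.9 kHz mod fs = 17.9 kHz.
17.9 kHz ≤ fs/2 = 27.75 kHz, appears at 17.9 kHz.
72.4 kHz mod fs = 16.9 kHz.
16.9 kHz ≤ fs/2 = 27.75 kHz, appears at 16.9 kHz.
238.4 kHz mod fs = 16.4 kHz.
16.4 kHz ≤ fs/2 = 27.75 kHz, appears at 16.4 kHz.
150.7 kHz mod fs = 39.7 kHz.
39.7 kHz > fs/2 = 27.75 kHz, folds to fs − 39.7 kHz = 15.8 kHz.
139.5 kHz mod fs = 28.5 kHz.
28.5 kHz > fs/2 = 27.75 kHz, folds to fs − 28.5 kHz = 27 kHz.
Distinct values: {15.8 kHz, 16.4 kHz, 16.9 kHz, 17.9 kHz, 27 kHz}.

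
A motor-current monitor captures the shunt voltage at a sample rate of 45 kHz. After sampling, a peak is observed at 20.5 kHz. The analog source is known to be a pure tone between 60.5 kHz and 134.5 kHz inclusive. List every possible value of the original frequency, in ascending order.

Frequencies that alias to 20.5 kHz are k·fs ± 20.5 kHz for integer k ≥ 0.
k=0: 20.5 kHz.
k=1: 24.5 kHz, 65.5 kHz.
k=2: 69.5 kHz, 110.5 kHz.
k=3: 114.5 kHz, 155.5 kHz.
k=4: 159.5 kHz, 200.5 kHz.
Within [60.5 kHz, 134.5 kHz]: 65.5 kHz, 69.5 kHz, 110.5 kHz, 114.5 kHz.

65.5 kHz, 69.5 kHz, 110.5 kHz, 114.5 kHz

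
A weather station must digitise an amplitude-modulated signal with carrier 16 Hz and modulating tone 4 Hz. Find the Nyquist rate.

AM sidebands sit at fc ± fm = 12 Hz and 20 Hz.
Highest-frequency component: 20 Hz.
Nyquist rate = 2 × 20 Hz = 40 Hz.

40 Hz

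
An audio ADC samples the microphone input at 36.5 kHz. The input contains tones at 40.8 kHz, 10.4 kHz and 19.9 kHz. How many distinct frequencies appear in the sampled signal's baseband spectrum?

3

fs/2 = 18.25 kHz.
40.8 kHz mod fs = 4.3 kHz.
4.3 kHz ≤ fs/2 = 18.25 kHz, appears at 4.3 kHz.
10.4 kHz ≤ fs/2 = 18.25 kHz, passes unchanged.
19.9 kHz > fs/2 = 18.25 kHz, folds to fs − 19.9 kHz = 16.6 kHz.
Distinct values: {4.3 kHz, 10.4 kHz, 16.6 kHz} → 3.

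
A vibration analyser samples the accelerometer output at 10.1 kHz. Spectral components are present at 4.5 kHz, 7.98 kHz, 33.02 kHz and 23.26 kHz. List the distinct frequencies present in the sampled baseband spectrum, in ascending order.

fs/2 = 5.05 kHz.
4.5 kHz ≤ fs/2 = 5.05 kHz, passes unchanged.
7.98 kHz > fs/2 = 5.05 kHz, folds to fs − 7.98 kHz = 2.12 kHz.
33.02 kHz mod fs = 2.72 kHz.
2.72 kHz ≤ fs/2 = 5.05 kHz, appears at 2.72 kHz.
23.26 kHz mod fs = 3.06 kHz.
3.06 kHz ≤ fs/2 = 5.05 kHz, appears at 3.06 kHz.
Distinct values: {2.12 kHz, 2.72 kHz, 3.06 kHz, 4.5 kHz}.

2.12 kHz, 2.72 kHz, 3.06 kHz, 4.5 kHz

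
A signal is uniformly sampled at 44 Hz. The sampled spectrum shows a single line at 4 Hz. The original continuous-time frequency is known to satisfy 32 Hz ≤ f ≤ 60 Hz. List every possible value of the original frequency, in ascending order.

40 Hz, 48 Hz

Frequencies that alias to 4 Hz are k·fs ± 4 Hz for integer k ≥ 0.
k=0: 4 Hz.
k=1: 40 Hz, 48 Hz.
k=2: 84 Hz, 92 Hz.
Within [32 Hz, 60 Hz]: 40 Hz, 48 Hz.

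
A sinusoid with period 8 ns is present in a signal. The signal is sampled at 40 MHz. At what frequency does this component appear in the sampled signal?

T = 8 ns → f = 1/T = 125 MHz.
125 MHz mod fs = 5 MHz.
5 MHz ≤ fs/2 = 20 MHz, appears at 5 MHz.

5 MHz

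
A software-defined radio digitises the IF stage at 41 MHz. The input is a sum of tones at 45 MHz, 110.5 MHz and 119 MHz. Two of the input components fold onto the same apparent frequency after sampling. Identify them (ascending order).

fs/2 = 20.5 MHz.
45 MHz mod fs = 4 MHz.
4 MHz ≤ fs/2 = 20.5 MHz, appears at 4 MHz.
110.5 MHz mod fs = 28.5 MHz.
28.5 MHz > fs/2 = 20.5 MHz, folds to fs − 28.5 MHz = 12.5 MHz.
119 MHz mod fs = 37 MHz.
37 MHz > fs/2 = 20.5 MHz, folds to fs − 37 MHz = 4 MHz.
45 MHz and 119 MHz both map to 4 MHz.

45 MHz, 119 MHz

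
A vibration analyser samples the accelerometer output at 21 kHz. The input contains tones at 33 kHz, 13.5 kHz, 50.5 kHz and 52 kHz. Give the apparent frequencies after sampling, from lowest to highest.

7.5 kHz, 8.5 kHz, 9 kHz, 10 kHz

fs/2 = 10.5 kHz.
33 kHz mod fs = 12 kHz.
12 kHz > fs/2 = 10.5 kHz, folds to fs − 12 kHz = 9 kHz.
13.5 kHz > fs/2 = 10.5 kHz, folds to fs − 13.5 kHz = 7.5 kHz.
50.5 kHz mod fs = 8.5 kHz.
8.5 kHz ≤ fs/2 = 10.5 kHz, appears at 8.5 kHz.
52 kHz mod fs = 10 kHz.
10 kHz ≤ fs/2 = 10.5 kHz, appears at 10 kHz.
Distinct values: {7.5 kHz, 8.5 kHz, 9 kHz, 10 kHz}.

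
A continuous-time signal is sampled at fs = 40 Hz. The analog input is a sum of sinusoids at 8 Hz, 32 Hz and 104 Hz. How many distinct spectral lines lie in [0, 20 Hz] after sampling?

2

fs/2 = 20 Hz.
8 Hz ≤ fs/2 = 20 Hz, passes unchanged.
32 Hz > fs/2 = 20 Hz, folds to fs − 32 Hz = 8 Hz.
104 Hz mod fs = 24 Hz.
24 Hz > fs/2 = 20 Hz, folds to fs − 24 Hz = 16 Hz.
Distinct values: {8 Hz, 16 Hz} → 2.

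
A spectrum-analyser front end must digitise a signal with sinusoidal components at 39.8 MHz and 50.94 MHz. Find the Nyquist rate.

Highest-frequency component: 50.94 MHz.
Nyquist rate = 2 × 50.94 MHz = 101.88 MHz.

101.88 MHz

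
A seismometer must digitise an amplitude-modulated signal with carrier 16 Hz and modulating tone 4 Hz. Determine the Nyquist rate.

40 Hz

AM sidebands sit at fc ± fm = 12 Hz and 20 Hz.
Highest-frequency component: 20 Hz.
Nyquist rate = 2 × 20 Hz = 40 Hz.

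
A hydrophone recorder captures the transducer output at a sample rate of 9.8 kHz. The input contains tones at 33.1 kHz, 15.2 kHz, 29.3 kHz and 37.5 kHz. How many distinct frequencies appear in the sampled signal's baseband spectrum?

fs/2 = 4.9 kHz.
33.1 kHz mod fs = 3.7 kHz.
3.7 kHz ≤ fs/2 = 4.9 kHz, appears at 3.7 kHz.
15.2 kHz mod fs = 5.4 kHz.
5.4 kHz > fs/2 = 4.9 kHz, folds to fs − 5.4 kHz = 4.4 kHz.
29.3 kHz mod fs = 9.7 kHz.
9.7 kHz > fs/2 = 4.9 kHz, folds to fs − 9.7 kHz = 0.1 kHz.
37.5 kHz mod fs = 8.1 kHz.
8.1 kHz > fs/2 = 4.9 kHz, folds to fs − 8.1 kHz = 1.7 kHz.
Distinct values: {0.1 kHz, 1.7 kHz, 3.7 kHz, 4.4 kHz} → 4.

4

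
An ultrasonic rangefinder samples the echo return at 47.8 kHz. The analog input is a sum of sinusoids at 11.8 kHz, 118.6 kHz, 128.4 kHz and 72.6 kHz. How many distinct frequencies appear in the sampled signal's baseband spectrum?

3

fs/2 = 23.9 kHz.
11.8 kHz ≤ fs/2 = 23.9 kHz, passes unchanged.
118.6 kHz mod fs = 23 kHz.
23 kHz ≤ fs/2 = 23.9 kHz, appears at 23 kHz.
128.4 kHz mod fs = 32.8 kHz.
32.8 kHz > fs/2 = 23.9 kHz, folds to fs − 32.8 kHz = 15 kHz.
72.6 kHz mod fs = 24.8 kHz.
24.8 kHz > fs/2 = 23.9 kHz, folds to fs − 24.8 kHz = 23 kHz.
Distinct values: {11.8 kHz, 15 kHz, 23 kHz} → 3.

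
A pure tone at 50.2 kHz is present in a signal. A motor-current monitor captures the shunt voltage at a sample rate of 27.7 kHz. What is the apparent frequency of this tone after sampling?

5.2 kHz

50.2 kHz mod fs = 22.5 kHz.
22.5 kHz > fs/2 = 13.85 kHz, folds to fs − 22.5 kHz = 5.2 kHz.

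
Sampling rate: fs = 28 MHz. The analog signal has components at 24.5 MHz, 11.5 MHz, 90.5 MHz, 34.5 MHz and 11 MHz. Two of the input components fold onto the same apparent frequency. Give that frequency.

6.5 MHz

fs/2 = 14 MHz.
24.5 MHz > fs/2 = 14 MHz, folds to fs − 24.5 MHz = 3.5 MHz.
11.5 MHz ≤ fs/2 = 14 MHz, passes unchanged.
90.5 MHz mod fs = 6.5 MHz.
6.5 MHz ≤ fs/2 = 14 MHz, appears at 6.5 MHz.
34.5 MHz mod fs = 6.5 MHz.
6.5 MHz ≤ fs/2 = 14 MHz, appears at 6.5 MHz.
11 MHz ≤ fs/2 = 14 MHz, passes unchanged.
34.5 MHz and 90.5 MHz both map to 6.5 MHz.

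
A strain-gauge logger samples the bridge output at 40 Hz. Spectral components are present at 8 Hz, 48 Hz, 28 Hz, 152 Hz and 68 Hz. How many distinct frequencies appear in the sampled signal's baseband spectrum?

2

fs/2 = 20 Hz.
8 Hz ≤ fs/2 = 20 Hz, passes unchanged.
48 Hz mod fs = 8 Hz.
8 Hz ≤ fs/2 = 20 Hz, appears at 8 Hz.
28 Hz > fs/2 = 20 Hz, folds to fs − 28 Hz = 12 Hz.
152 Hz mod fs = 32 Hz.
32 Hz > fs/2 = 20 Hz, folds to fs − 32 Hz = 8 Hz.
68 Hz mod fs = 28 Hz.
28 Hz > fs/2 = 20 Hz, folds to fs − 28 Hz = 12 Hz.
Distinct values: {8 Hz, 12 Hz} → 2.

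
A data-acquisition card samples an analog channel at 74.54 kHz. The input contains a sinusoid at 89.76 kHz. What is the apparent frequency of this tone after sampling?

89.76 kHz mod fs = 15.22 kHz.
15.22 kHz ≤ fs/2 = 37.27 kHz, appears at 15.22 kHz.

15.22 kHz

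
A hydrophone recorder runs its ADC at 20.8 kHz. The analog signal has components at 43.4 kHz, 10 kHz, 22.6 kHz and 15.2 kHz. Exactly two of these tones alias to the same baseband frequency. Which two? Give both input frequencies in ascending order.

22.6 kHz, 43.4 kHz

fs/2 = 10.4 kHz.
43.4 kHz mod fs = 1.8 kHz.
1.8 kHz ≤ fs/2 = 10.4 kHz, appears at 1.8 kHz.
10 kHz ≤ fs/2 = 10.4 kHz, passes unchanged.
22.6 kHz mod fs = 1.8 kHz.
1.8 kHz ≤ fs/2 = 10.4 kHz, appears at 1.8 kHz.
15.2 kHz > fs/2 = 10.4 kHz, folds to fs − 15.2 kHz = 5.6 kHz.
22.6 kHz and 43.4 kHz both map to 1.8 kHz.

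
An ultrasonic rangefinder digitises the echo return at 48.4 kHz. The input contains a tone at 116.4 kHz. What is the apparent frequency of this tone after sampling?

19.6 kHz

116.4 kHz mod fs = 19.6 kHz.
19.6 kHz ≤ fs/2 = 24.2 kHz, appears at 19.6 kHz.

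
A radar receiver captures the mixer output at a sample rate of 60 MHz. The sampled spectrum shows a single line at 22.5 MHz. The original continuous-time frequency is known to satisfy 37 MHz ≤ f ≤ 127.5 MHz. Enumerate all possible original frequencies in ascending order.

Frequencies that alias to 22.5 MHz are k·fs ± 22.5 MHz for integer k ≥ 0.
k=0: 22.5 MHz.
k=1: 37.5 MHz, 82.5 MHz.
k=2: 97.5 MHz, 142.5 MHz.
k=3: 157.5 MHz, 202.5 MHz.
Within [37 MHz, 127.5 MHz]: 37.5 MHz, 82.5 MHz, 97.5 MHz.

37.5 MHz, 82.5 MHz, 97.5 MHz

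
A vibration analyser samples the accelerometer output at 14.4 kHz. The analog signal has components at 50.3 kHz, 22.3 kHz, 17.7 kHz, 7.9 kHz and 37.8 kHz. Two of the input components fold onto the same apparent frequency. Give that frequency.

fs/2 = 7.2 kHz.
50.3 kHz mod fs = 7.1 kHz.
7.1 kHz ≤ fs/2 = 7.2 kHz, appears at 7.1 kHz.
22.3 kHz mod fs = 7.9 kHz.
7.9 kHz > fs/2 = 7.2 kHz, folds to fs − 7.9 kHz = 6.5 kHz.
17.7 kHz mod fs = 3.3 kHz.
3.3 kHz ≤ fs/2 = 7.2 kHz, appears at 3.3 kHz.
7.9 kHz > fs/2 = 7.2 kHz, folds to fs − 7.9 kHz = 6.5 kHz.
37.8 kHz mod fs = 9 kHz.
9 kHz > fs/2 = 7.2 kHz, folds to fs − 9 kHz = 5.4 kHz.
7.9 kHz and 22.3 kHz both map to 6.5 kHz.

6.5 kHz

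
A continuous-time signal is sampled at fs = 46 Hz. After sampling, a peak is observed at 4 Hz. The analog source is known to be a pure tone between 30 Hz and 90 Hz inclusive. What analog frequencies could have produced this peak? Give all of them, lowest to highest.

42 Hz, 50 Hz, 88 Hz

Frequencies that alias to 4 Hz are k·fs ± 4 Hz for integer k ≥ 0.
k=0: 4 Hz.
k=1: 42 Hz, 50 Hz.
k=2: 88 Hz, 96 Hz.
k=3: 134 Hz, 142 Hz.
Within [30 Hz, 90 Hz]: 42 Hz, 50 Hz, 88 Hz.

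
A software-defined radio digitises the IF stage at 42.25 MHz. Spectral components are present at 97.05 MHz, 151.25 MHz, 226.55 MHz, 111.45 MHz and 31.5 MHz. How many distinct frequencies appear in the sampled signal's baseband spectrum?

fs/2 = 21.125 MHz.
97.05 MHz mod fs = 12.55 MHz.
12.55 MHz ≤ fs/2 = 21.125 MHz, appears at 12.55 MHz.
151.25 MHz mod fs = 24.5 MHz.
24.5 MHz > fs/2 = 21.125 MHz, folds to fs − 24.5 MHz = 17.75 MHz.
226.55 MHz mod fs = 15.3 MHz.
15.3 MHz ≤ fs/2 = 21.125 MHz, appears at 15.3 MHz.
111.45 MHz mod fs = 26.95 MHz.
26.95 MHz > fs/2 = 21.125 MHz, folds to fs − 26.95 MHz = 15.3 MHz.
31.5 MHz > fs/2 = 21.125 MHz, folds to fs − 31.5 MHz = 10.75 MHz.
Distinct values: {10.75 MHz, 12.55 MHz, 15.3 MHz, 17.75 MHz} → 4.

4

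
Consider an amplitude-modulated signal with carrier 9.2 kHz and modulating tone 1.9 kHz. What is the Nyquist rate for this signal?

22.2 kHz

AM sidebands sit at fc ± fm = 7.3 kHz and 11.1 kHz.
Highest-frequency component: 11.1 kHz.
Nyquist rate = 2 × 11.1 kHz = 22.2 kHz.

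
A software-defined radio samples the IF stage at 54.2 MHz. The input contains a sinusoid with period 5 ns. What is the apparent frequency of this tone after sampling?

16.8 MHz

T = 5 ns → f = 1/T = 200 MHz.
200 MHz mod fs = 37.4 MHz.
37.4 MHz > fs/2 = 27.1 MHz, folds to fs − 37.4 MHz = 16.8 MHz.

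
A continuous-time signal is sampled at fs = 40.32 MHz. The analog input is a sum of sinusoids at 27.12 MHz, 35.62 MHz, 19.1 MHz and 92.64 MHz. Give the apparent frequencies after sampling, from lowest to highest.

4.7 MHz, 12 MHz, 13.2 MHz, 19.1 MHz

fs/2 = 20.16 MHz.
27.12 MHz > fs/2 = 20.16 MHz, folds to fs − 27.12 MHz = 13.2 MHz.
35.62 MHz > fs/2 = 20.16 MHz, folds to fs − 35.62 MHz = 4.7 MHz.
19.1 MHz ≤ fs/2 = 20.16 MHz, passes unchanged.
92.64 MHz mod fs = 12 MHz.
12 MHz ≤ fs/2 = 20.16 MHz, appears at 12 MHz.
Distinct values: {4.7 MHz, 12 MHz, 13.2 MHz, 19.1 MHz}.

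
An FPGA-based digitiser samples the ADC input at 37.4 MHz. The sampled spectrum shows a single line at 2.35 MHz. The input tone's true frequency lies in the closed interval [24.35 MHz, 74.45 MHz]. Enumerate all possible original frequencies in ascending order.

35.05 MHz, 39.75 MHz, 72.45 MHz

Frequencies that alias to 2.35 MHz are k·fs ± 2.35 MHz for integer k ≥ 0.
k=0: 2.35 MHz.
k=1: 35.05 MHz, 39.75 MHz.
k=2: 72.45 MHz, 77.15 MHz.
k=3: 109.85 MHz, 114.55 MHz.
Within [24.35 MHz, 74.45 MHz]: 35.05 MHz, 39.75 MHz, 72.45 MHz.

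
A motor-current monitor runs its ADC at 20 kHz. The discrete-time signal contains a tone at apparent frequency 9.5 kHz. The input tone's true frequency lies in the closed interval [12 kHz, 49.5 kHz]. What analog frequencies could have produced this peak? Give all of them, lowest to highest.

29.5 kHz, 30.5 kHz, 49.5 kHz

Frequencies that alias to 9.5 kHz are k·fs ± 9.5 kHz for integer k ≥ 0.
k=0: 9.5 kHz.
k=1: 10.5 kHz, 29.5 kHz.
k=2: 30.5 kHz, 49.5 kHz.
k=3: 50.5 kHz, 69.5 kHz.
Within [12 kHz, 49.5 kHz]: 29.5 kHz, 30.5 kHz, 49.5 kHz.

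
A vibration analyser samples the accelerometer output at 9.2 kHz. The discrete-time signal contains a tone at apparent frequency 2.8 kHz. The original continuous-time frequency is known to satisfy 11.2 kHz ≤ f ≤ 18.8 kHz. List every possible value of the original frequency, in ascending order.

12 kHz, 15.6 kHz

Frequencies that alias to 2.8 kHz are k·fs ± 2.8 kHz for integer k ≥ 0.
k=0: 2.8 kHz.
k=1: 6.4 kHz, 12 kHz.
k=2: 15.6 kHz, 21.2 kHz.
k=3: 24.8 kHz, 30.4 kHz.
Within [11.2 kHz, 18.8 kHz]: 12 kHz, 15.6 kHz.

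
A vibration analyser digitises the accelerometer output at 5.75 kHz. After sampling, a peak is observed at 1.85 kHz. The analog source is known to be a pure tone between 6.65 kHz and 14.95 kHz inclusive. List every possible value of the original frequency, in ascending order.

7.6 kHz, 9.65 kHz, 13.35 kHz

Frequencies that alias to 1.85 kHz are k·fs ± 1.85 kHz for integer k ≥ 0.
k=0: 1.85 kHz.
k=1: 3.9 kHz, 7.6 kHz.
k=2: 9.65 kHz, 13.35 kHz.
k=3: 15.4 kHz, 19.1 kHz.
Within [6.65 kHz, 14.95 kHz]: 7.6 kHz, 9.65 kHz, 13.35 kHz.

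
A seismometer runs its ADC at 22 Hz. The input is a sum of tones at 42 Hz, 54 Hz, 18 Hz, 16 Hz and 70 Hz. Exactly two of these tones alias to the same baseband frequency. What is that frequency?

4 Hz

fs/2 = 11 Hz.
42 Hz mod fs = 20 Hz.
20 Hz > fs/2 = 11 Hz, folds to fs − 20 Hz = 2 Hz.
54 Hz mod fs = 10 Hz.
10 Hz ≤ fs/2 = 11 Hz, appears at 10 Hz.
18 Hz > fs/2 = 11 Hz, folds to fs − 18 Hz = 4 Hz.
16 Hz > fs/2 = 11 Hz, folds to fs − 16 Hz = 6 Hz.
70 Hz mod fs = 4 Hz.
4 Hz ≤ fs/2 = 11 Hz, appears at 4 Hz.
18 Hz and 70 Hz both map to 4 Hz.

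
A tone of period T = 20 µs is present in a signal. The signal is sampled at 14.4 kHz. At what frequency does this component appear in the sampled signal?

6.8 kHz

T = 20 µs → f = 1/T = 50 kHz.
50 kHz mod fs = 6.8 kHz.
6.8 kHz ≤ fs/2 = 7.2 kHz, appears at 6.8 kHz.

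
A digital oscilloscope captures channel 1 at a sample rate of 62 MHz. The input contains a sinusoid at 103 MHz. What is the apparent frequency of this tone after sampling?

103 MHz mod fs = 41 MHz.
41 MHz > fs/2 = 31 MHz, folds to fs − 41 MHz = 21 MHz.

21 MHz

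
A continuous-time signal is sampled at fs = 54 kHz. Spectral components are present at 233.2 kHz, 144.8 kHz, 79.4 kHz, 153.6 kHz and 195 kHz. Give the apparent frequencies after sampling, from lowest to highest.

fs/2 = 27 kHz.
233.2 kHz mod fs = 17.2 kHz.
17.2 kHz ≤ fs/2 = 27 kHz, appears at 17.2 kHz.
144.8 kHz mod fs = 36.8 kHz.
36.8 kHz > fs/2 = 27 kHz, folds to fs − 36.8 kHz = 17.2 kHz.
79.4 kHz mod fs = 25.4 kHz.
25.4 kHz ≤ fs/2 = 27 kHz, appears at 25.4 kHz.
153.6 kHz mod fs = 45.6 kHz.
45.6 kHz > fs/2 = 27 kHz, folds to fs − 45.6 kHz = 8.4 kHz.
195 kHz mod fs = 33 kHz.
33 kHz > fs/2 = 27 kHz, folds to fs − 33 kHz = 21 kHz.
Distinct values: {8.4 kHz, 17.2 kHz, 21 kHz, 25.4 kHz}.

8.4 kHz, 17.2 kHz, 21 kHz, 25.4 kHz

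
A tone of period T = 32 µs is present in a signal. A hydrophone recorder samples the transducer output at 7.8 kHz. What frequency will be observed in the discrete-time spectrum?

T = 32 µs → f = 1/T = 31.25 kHz.
31.25 kHz mod fs = 0.05 kHz.
0.05 kHz ≤ fs/2 = 3.9 kHz, appears at 0.05 kHz.

0.05 kHz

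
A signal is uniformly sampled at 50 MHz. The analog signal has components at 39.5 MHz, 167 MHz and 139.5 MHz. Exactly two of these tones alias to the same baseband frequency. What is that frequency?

fs/2 = 25 MHz.
39.5 MHz > fs/2 = 25 MHz, folds to fs − 39.5 MHz = 10.5 MHz.
167 MHz mod fs = 17 MHz.
17 MHz ≤ fs/2 = 25 MHz, appears at 17 MHz.
139.5 MHz mod fs = 39.5 MHz.
39.5 MHz > fs/2 = 25 MHz, folds to fs − 39.5 MHz = 10.5 MHz.
39.5 MHz and 139.5 MHz both map to 10.5 MHz.

10.5 MHz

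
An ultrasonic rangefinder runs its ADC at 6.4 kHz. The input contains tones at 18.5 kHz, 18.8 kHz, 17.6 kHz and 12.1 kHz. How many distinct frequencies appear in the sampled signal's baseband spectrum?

3

fs/2 = 3.2 kHz.
18.5 kHz mod fs = 5.7 kHz.
5.7 kHz > fs/2 = 3.2 kHz, folds to fs − 5.7 kHz = 0.7 kHz.
18.8 kHz mod fs = 6 kHz.
6 kHz > fs/2 = 3.2 kHz, folds to fs − 6 kHz = 0.4 kHz.
17.6 kHz mod fs = 4.8 kHz.
4.8 kHz > fs/2 = 3.2 kHz, folds to fs − 4.8 kHz = 1.6 kHz.
12.1 kHz mod fs = 5.7 kHz.
5.7 kHz > fs/2 = 3.2 kHz, folds to fs − 5.7 kHz = 0.7 kHz.
Distinct values: {0.4 kHz, 0.7 kHz, 1.6 kHz} → 3.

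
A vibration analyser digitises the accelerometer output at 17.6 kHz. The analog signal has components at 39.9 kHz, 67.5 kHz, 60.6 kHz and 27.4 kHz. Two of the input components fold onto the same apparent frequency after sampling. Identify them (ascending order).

27.4 kHz, 60.6 kHz

fs/2 = 8.8 kHz.
39.9 kHz mod fs = 4.7 kHz.
4.7 kHz ≤ fs/2 = 8.8 kHz, appears at 4.7 kHz.
67.5 kHz mod fs = 14.7 kHz.
14.7 kHz > fs/2 = 8.8 kHz, folds to fs − 14.7 kHz = 2.9 kHz.
60.6 kHz mod fs = 7.8 kHz.
7.8 kHz ≤ fs/2 = 8.8 kHz, appears at 7.8 kHz.
27.4 kHz mod fs = 9.8 kHz.
9.8 kHz > fs/2 = 8.8 kHz, folds to fs − 9.8 kHz = 7.8 kHz.
27.4 kHz and 60.6 kHz both map to 7.8 kHz.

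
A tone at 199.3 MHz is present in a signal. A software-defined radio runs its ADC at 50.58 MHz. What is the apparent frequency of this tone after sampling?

199.3 MHz mod fs = 47.56 MHz.
47.56 MHz > fs/2 = 25.29 MHz, folds to fs − 47.56 MHz = 3.02 MHz.

3.02 MHz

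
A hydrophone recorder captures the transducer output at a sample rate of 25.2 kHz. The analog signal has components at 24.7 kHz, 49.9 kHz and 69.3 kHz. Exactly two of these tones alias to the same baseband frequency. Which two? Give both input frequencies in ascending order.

24.7 kHz, 49.9 kHz

fs/2 = 12.6 kHz.
24.7 kHz > fs/2 = 12.6 kHz, folds to fs − 24.7 kHz = 0.5 kHz.
49.9 kHz mod fs = 24.7 kHz.
24.7 kHz > fs/2 = 12.6 kHz, folds to fs − 24.7 kHz = 0.5 kHz.
69.3 kHz mod fs = 18.9 kHz.
18.9 kHz > fs/2 = 12.6 kHz, folds to fs − 18.9 kHz = 6.3 kHz.
24.7 kHz and 49.9 kHz both map to 0.5 kHz.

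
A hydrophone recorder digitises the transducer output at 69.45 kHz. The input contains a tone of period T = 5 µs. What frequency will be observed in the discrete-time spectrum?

8.35 kHz

T = 5 µs → f = 1/T = 200 kHz.
200 kHz mod fs = 61.1 kHz.
61.1 kHz > fs/2 = 34.725 kHz, folds to fs − 61.1 kHz = 8.35 kHz.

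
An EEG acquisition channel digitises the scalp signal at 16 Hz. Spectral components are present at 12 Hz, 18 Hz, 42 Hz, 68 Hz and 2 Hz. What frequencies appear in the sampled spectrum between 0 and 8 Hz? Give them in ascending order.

fs/2 = 8 Hz.
12 Hz > fs/2 = 8 Hz, folds to fs − 12 Hz = 4 Hz.
18 Hz mod fs = 2 Hz.
2 Hz ≤ fs/2 = 8 Hz, appears at 2 Hz.
42 Hz mod fs = 10 Hz.
10 Hz > fs/2 = 8 Hz, folds to fs − 10 Hz = 6 Hz.
68 Hz mod fs = 4 Hz.
4 Hz ≤ fs/2 = 8 Hz, appears at 4 Hz.
2 Hz ≤ fs/2 = 8 Hz, passes unchanged.
Distinct values: {2 Hz, 4 Hz, 6 Hz}.

2 Hz, 4 Hz, 6 Hz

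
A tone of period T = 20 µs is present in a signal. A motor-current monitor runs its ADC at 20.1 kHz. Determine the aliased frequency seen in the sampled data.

T = 20 µs → f = 1/T = 50 kHz.
50 kHz mod fs = 9.8 kHz.
9.8 kHz ≤ fs/2 = 10.05 kHz, appears at 9.8 kHz.

9.8 kHz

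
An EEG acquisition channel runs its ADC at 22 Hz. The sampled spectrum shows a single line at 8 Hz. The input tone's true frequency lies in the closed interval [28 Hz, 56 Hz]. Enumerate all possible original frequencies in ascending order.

Frequencies that alias to 8 Hz are k·fs ± 8 Hz for integer k ≥ 0.
k=0: 8 Hz.
k=1: 14 Hz, 30 Hz.
k=2: 36 Hz, 52 Hz.
k=3: 58 Hz, 74 Hz.
Within [28 Hz, 56 Hz]: 30 Hz, 36 Hz, 52 Hz.

30 Hz, 36 Hz, 52 Hz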